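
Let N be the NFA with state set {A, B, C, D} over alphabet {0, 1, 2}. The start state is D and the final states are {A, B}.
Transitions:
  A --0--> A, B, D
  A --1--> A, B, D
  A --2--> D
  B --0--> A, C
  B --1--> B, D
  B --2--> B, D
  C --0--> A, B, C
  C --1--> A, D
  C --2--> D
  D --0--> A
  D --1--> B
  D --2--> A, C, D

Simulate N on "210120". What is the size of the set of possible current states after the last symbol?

4

Start: {D}
read 2: {A, C, D}
read 1: {A, B, D}
read 0: {A, B, C, D}
read 1: {A, B, D}
read 2: {A, B, C, D}
read 0: {A, B, C, D}
Final reachable set {A, B, C, D} has 4 states.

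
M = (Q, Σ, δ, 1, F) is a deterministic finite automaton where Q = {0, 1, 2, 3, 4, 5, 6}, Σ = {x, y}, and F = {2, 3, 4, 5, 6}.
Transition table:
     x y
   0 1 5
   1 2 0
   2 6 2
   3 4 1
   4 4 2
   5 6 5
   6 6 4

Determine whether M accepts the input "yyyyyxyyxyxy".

1 --y--> 0
0 --y--> 5
5 --y--> 5
5 --y--> 5
5 --y--> 5
5 --x--> 6
6 --y--> 4
4 --y--> 2
2 --x--> 6
6 --y--> 4
4 --x--> 4
4 --y--> 2
End in state 2, which is an accepting state.

accepted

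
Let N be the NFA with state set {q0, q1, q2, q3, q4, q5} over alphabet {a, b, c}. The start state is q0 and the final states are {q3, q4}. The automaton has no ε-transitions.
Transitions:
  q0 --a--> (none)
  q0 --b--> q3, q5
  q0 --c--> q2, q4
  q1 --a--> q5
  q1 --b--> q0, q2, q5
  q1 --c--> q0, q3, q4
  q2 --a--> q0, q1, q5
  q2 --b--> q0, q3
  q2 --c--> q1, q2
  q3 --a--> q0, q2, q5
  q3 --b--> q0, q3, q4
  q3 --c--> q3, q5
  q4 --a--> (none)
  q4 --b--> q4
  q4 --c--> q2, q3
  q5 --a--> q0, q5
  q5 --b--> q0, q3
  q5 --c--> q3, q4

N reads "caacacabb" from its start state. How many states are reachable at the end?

Start: {q0}
read c: {q2, q4}
read a: {q0, q1, q5}
read a: {q0, q5}
read c: {q2, q3, q4}
read a: {q0, q1, q2, q5}
read c: {q0, q1, q2, q3, q4}
read a: {q0, q1, q2, q5}
read b: {q0, q2, q3, q5}
read b: {q0, q3, q4, q5}
Final reachable set {q0, q3, q4, q5} has 4 states.

4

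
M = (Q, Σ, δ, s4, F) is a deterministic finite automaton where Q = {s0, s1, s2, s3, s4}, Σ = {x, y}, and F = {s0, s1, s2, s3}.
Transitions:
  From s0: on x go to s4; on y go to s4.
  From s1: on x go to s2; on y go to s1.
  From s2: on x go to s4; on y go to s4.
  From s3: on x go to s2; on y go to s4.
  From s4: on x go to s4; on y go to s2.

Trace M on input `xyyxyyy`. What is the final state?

s4 --x--> s4
s4 --y--> s2
s2 --y--> s4
s4 --x--> s4
s4 --y--> s2
s2 --y--> s4
s4 --y--> s2

s2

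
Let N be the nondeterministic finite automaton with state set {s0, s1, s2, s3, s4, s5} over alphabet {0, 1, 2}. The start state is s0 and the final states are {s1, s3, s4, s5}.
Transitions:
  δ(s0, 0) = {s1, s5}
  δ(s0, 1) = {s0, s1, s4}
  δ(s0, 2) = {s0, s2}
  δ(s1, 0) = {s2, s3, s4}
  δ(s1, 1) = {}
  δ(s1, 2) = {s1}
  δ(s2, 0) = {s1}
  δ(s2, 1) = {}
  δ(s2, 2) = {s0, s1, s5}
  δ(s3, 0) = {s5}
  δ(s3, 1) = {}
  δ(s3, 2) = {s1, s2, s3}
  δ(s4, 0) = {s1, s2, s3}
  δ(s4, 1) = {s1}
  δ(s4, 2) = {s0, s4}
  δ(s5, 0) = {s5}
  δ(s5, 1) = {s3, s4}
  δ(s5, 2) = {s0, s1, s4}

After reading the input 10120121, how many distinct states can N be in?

3

Start: {s0}
read 1: {s0, s1, s4}
read 0: {s1, s2, s3, s4, s5}
read 1: {s1, s3, s4}
read 2: {s0, s1, s2, s3, s4}
read 0: {s1, s2, s3, s4, s5}
read 1: {s1, s3, s4}
read 2: {s0, s1, s2, s3, s4}
read 1: {s0, s1, s4}
Final reachable set {s0, s1, s4} has 3 states.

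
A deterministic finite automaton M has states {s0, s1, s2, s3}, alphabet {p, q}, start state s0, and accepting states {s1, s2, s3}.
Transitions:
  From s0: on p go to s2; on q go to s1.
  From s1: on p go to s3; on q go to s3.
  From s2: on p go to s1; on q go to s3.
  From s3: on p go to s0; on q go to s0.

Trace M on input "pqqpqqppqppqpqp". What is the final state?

s0 --p--> s2
s2 --q--> s3
s3 --q--> s0
s0 --p--> s2
s2 --q--> s3
s3 --q--> s0
s0 --p--> s2
s2 --p--> s1
s1 --q--> s3
s3 --p--> s0
s0 --p--> s2
s2 --q--> s3
s3 --p--> s0
s0 --q--> s1
s1 --p--> s3

s3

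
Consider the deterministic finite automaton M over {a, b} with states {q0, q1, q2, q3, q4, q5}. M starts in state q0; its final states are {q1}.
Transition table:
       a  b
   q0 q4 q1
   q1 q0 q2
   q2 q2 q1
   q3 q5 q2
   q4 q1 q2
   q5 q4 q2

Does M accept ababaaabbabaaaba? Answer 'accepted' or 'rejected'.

q0 --a--> q4
q4 --b--> q2
q2 --a--> q2
q2 --b--> q1
q1 --a--> q0
q0 --a--> q4
q4 --a--> q1
q1 --b--> q2
q2 --b--> q1
q1 --a--> q0
q0 --b--> q1
q1 --a--> q0
q0 --a--> q4
q4 --a--> q1
q1 --b--> q2
q2 --a--> q2
End in state q2, which is not an accepting state.

rejected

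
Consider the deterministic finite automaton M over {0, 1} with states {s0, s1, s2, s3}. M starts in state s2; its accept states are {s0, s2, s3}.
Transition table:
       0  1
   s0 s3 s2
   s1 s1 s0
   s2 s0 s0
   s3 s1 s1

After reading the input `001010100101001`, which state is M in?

s0

s2 --0--> s0
s0 --0--> s3
s3 --1--> s1
s1 --0--> s1
s1 --1--> s0
s0 --0--> s3
s3 --1--> s1
s1 --0--> s1
s1 --0--> s1
s1 --1--> s0
s0 --0--> s3
s3 --1--> s1
s1 --0--> s1
s1 --0--> s1
s1 --1--> s0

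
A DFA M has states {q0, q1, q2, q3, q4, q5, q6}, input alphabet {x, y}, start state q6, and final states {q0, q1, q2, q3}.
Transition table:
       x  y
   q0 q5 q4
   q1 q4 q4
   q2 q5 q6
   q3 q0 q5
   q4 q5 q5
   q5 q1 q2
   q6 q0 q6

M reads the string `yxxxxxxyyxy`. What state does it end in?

q6 --y--> q6
q6 --x--> q0
q0 --x--> q5
q5 --x--> q1
q1 --x--> q4
q4 --x--> q5
q5 --x--> q1
q1 --y--> q4
q4 --y--> q5
q5 --x--> q1
q1 --y--> q4

q4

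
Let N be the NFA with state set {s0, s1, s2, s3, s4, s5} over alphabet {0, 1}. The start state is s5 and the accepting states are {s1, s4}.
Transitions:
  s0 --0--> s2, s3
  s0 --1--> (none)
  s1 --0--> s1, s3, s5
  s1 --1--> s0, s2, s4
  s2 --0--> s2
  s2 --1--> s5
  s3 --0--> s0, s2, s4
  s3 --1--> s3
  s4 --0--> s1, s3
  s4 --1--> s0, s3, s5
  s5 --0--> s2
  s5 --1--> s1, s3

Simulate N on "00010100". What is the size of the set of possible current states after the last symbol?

1

Start: {s5}
read 0: {s2}
read 0: {s2}
read 0: {s2}
read 1: {s5}
read 0: {s2}
read 1: {s5}
read 0: {s2}
read 0: {s2}
Final reachable set {s2} has 1 state.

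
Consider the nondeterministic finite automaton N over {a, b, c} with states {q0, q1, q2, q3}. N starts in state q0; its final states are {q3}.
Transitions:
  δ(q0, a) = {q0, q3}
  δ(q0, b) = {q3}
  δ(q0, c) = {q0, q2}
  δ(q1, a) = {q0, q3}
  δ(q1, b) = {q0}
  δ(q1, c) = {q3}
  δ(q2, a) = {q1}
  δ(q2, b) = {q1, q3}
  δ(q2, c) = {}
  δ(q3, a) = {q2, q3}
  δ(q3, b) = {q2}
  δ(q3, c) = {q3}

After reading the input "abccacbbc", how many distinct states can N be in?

1

Start: {q0}
read a: {q0, q3}
read b: {q2, q3}
read c: {q3}
read c: {q3}
read a: {q2, q3}
read c: {q3}
read b: {q2}
read b: {q1, q3}
read c: {q3}
Final reachable set {q3} has 1 state.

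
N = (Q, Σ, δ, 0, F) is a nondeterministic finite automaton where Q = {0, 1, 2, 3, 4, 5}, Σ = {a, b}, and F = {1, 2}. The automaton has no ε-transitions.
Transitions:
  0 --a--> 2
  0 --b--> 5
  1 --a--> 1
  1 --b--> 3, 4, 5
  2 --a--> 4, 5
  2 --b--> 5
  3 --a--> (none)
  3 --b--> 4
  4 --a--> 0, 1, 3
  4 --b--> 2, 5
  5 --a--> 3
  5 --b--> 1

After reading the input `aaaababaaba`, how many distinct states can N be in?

Start: {0}
read a: {2}
read a: {4, 5}
read a: {0, 1, 3}
read a: {1, 2}
read b: {3, 4, 5}
read a: {0, 1, 3}
read b: {3, 4, 5}
read a: {0, 1, 3}
read a: {1, 2}
read b: {3, 4, 5}
read a: {0, 1, 3}
Final reachable set {0, 1, 3} has 3 states.

3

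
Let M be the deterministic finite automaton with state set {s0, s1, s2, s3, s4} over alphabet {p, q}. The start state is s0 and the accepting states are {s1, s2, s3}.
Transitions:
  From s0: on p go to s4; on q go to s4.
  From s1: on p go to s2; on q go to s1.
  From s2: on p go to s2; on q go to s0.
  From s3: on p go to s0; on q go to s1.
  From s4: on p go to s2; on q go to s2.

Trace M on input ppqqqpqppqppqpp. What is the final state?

s0 --p--> s4
s4 --p--> s2
s2 --q--> s0
s0 --q--> s4
s4 --q--> s2
s2 --p--> s2
s2 --q--> s0
s0 --p--> s4
s4 --p--> s2
s2 --q--> s0
s0 --p--> s4
s4 --p--> s2
s2 --q--> s0
s0 --p--> s4
s4 --p--> s2

s2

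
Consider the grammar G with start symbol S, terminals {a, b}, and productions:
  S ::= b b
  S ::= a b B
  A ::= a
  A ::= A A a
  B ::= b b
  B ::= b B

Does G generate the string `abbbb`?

yes

S ⇒ abB ⇒ abbB ⇒ abbbb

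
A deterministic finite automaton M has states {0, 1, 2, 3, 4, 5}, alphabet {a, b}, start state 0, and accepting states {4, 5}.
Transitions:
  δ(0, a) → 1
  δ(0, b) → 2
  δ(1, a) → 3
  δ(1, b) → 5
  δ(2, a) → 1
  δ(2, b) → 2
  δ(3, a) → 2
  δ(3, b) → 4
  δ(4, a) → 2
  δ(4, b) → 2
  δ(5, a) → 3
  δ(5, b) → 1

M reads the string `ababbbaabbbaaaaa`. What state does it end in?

0 --a--> 1
1 --b--> 5
5 --a--> 3
3 --b--> 4
4 --b--> 2
2 --b--> 2
2 --a--> 1
1 --a--> 3
3 --b--> 4
4 --b--> 2
2 --b--> 2
2 --a--> 1
1 --a--> 3
3 --a--> 2
2 --a--> 1
1 --a--> 3

3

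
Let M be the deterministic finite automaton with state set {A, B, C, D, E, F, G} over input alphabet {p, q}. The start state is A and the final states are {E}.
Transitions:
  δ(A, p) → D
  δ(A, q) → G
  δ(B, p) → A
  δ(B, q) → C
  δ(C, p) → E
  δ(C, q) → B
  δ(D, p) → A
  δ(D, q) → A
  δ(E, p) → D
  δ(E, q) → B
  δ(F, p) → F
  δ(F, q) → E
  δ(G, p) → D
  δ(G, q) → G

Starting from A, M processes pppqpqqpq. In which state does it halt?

A

A --p--> D
D --p--> A
A --p--> D
D --q--> A
A --p--> D
D --q--> A
A --q--> G
G --p--> D
D --q--> A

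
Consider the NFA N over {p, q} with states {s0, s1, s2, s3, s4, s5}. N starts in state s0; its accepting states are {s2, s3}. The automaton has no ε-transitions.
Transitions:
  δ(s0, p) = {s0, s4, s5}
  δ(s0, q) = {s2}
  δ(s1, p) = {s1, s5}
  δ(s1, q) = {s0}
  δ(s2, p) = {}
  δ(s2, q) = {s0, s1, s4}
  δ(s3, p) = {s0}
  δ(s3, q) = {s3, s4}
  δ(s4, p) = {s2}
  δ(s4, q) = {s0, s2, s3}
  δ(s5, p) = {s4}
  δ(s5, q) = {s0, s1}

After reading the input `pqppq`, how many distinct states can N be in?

Start: {s0}
read p: {s0, s4, s5}
read q: {s0, s1, s2, s3}
read p: {s0, s1, s4, s5}
read p: {s0, s1, s2, s4, s5}
read q: {s0, s1, s2, s3, s4}
Final reachable set {s0, s1, s2, s3, s4} has 5 states.

5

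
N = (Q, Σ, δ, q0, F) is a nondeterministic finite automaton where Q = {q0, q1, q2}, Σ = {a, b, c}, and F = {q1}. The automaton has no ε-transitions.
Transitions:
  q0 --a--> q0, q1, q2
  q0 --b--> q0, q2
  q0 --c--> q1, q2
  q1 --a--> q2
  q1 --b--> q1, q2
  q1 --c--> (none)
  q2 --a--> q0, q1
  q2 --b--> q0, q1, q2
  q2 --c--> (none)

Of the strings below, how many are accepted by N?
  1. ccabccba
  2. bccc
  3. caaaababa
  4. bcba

ccabccba: rejected
bccc: rejected
caaaababa: accepted
bcba: accepted

2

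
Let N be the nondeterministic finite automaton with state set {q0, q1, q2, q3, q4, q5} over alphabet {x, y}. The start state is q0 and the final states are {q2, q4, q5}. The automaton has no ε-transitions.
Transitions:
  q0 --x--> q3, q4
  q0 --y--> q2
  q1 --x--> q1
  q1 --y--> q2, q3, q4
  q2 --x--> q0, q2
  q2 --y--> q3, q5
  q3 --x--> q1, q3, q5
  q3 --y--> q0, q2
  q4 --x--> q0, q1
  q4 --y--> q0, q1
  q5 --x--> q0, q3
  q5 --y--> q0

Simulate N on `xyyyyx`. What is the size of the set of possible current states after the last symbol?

Start: {q0}
read x: {q3, q4}
read y: {q0, q1, q2}
read y: {q2, q3, q4, q5}
read y: {q0, q1, q2, q3, q5}
read y: {q0, q2, q3, q4, q5}
read x: {q0, q1, q2, q3, q4, q5}
Final reachable set {q0, q1, q2, q3, q4, q5} has 6 states.

6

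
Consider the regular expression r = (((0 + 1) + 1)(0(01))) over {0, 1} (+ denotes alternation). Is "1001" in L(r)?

Split as 1·001: ((0+1)+1) matches 1 and (0(01)) matches 001.

yes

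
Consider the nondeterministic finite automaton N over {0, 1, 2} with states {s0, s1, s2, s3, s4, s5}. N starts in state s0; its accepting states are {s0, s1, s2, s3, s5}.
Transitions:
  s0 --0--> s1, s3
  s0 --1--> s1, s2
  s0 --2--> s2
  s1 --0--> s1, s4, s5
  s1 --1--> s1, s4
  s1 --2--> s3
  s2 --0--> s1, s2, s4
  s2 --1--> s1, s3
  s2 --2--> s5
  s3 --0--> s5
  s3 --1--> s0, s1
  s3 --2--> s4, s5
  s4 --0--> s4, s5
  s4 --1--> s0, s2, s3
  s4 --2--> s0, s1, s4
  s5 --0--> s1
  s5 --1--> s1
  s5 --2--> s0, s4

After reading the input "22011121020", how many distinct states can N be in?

4

Start: {s0}
read 2: {s2}
read 2: {s5}
read 0: {s1}
read 1: {s1, s4}
read 1: {s0, s1, s2, s3, s4}
read 1: {s0, s1, s2, s3, s4}
read 2: {s0, s1, s2, s3, s4, s5}
read 1: {s0, s1, s2, s3, s4}
read 0: {s1, s2, s3, s4, s5}
read 2: {s0, s1, s3, s4, s5}
read 0: {s1, s3, s4, s5}
Final reachable set {s1, s3, s4, s5} has 4 states.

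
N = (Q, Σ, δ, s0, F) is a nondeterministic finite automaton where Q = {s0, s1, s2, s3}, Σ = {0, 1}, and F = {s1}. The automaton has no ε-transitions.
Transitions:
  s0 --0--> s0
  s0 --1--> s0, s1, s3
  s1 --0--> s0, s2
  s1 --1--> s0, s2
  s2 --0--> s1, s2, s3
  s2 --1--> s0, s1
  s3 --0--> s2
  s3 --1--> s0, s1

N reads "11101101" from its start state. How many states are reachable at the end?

4

Start: {s0}
read 1: {s0, s1, s3}
read 1: {s0, s1, s2, s3}
read 1: {s0, s1, s2, s3}
read 0: {s0, s1, s2, s3}
read 1: {s0, s1, s2, s3}
read 1: {s0, s1, s2, s3}
read 0: {s0, s1, s2, s3}
read 1: {s0, s1, s2, s3}
Final reachable set {s0, s1, s2, s3} has 4 states.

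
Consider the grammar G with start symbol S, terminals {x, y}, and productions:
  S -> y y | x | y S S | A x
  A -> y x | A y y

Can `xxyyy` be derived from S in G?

no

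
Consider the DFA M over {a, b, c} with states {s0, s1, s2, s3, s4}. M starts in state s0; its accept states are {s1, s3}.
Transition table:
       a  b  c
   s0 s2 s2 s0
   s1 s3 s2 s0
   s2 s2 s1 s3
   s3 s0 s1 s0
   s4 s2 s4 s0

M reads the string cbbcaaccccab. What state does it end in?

s1

s0 --c--> s0
s0 --b--> s2
s2 --b--> s1
s1 --c--> s0
s0 --a--> s2
s2 --a--> s2
s2 --c--> s3
s3 --c--> s0
s0 --c--> s0
s0 --c--> s0
s0 --a--> s2
s2 --b--> s1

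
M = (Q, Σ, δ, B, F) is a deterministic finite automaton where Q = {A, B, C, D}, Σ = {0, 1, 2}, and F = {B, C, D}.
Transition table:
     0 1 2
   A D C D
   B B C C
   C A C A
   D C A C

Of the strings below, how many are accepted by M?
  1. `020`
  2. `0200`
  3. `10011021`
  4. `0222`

`020`: rejected
`0200`: accepted
`10011021`: rejected
`0222`: accepted

2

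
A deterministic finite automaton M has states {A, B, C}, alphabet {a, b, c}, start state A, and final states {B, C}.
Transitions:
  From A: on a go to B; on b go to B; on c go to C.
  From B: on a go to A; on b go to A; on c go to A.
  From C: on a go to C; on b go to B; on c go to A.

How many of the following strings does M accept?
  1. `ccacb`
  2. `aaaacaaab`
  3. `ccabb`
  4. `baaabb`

3

`ccacb`: accepted
`aaaacaaab`: accepted
`ccabb`: accepted
`baaabb`: rejected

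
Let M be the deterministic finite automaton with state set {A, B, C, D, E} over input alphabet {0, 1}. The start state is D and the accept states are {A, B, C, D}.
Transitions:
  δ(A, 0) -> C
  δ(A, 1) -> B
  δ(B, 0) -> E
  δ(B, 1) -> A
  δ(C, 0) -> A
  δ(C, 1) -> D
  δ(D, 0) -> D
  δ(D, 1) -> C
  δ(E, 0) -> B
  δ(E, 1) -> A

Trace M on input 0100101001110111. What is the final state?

D --0--> D
D --1--> C
C --0--> A
A --0--> C
C --1--> D
D --0--> D
D --1--> C
C --0--> A
A --0--> C
C --1--> D
D --1--> C
C --1--> D
D --0--> D
D --1--> C
C --1--> D
D --1--> C

C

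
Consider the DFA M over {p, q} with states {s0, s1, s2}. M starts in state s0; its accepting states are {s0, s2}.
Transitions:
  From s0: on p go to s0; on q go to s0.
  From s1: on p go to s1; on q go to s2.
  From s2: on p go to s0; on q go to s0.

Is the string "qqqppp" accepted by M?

s0 --q--> s0
s0 --q--> s0
s0 --q--> s0
s0 --p--> s0
s0 --p--> s0
s0 --p--> s0
End in state s0, which is an accepting state.

accepted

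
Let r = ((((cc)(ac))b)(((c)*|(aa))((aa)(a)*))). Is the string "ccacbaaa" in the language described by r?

Split as ccacb·aaa: (((cc)(ac))b) matches ccacb and (((c)*|(aa))((aa)(a)*)) matches aaa.

yes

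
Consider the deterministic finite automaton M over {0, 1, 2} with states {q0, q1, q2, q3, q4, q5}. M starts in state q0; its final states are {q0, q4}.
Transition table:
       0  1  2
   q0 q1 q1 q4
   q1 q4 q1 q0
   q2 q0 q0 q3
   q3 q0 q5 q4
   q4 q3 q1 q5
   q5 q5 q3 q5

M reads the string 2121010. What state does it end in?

q4

q0 --2--> q4
q4 --1--> q1
q1 --2--> q0
q0 --1--> q1
q1 --0--> q4
q4 --1--> q1
q1 --0--> q4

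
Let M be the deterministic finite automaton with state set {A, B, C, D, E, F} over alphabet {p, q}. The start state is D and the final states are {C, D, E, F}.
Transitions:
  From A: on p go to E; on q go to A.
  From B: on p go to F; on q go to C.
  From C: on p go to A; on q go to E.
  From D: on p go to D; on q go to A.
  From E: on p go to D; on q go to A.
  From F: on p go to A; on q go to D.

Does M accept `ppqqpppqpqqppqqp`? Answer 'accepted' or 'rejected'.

D --p--> D
D --p--> D
D --q--> A
A --q--> A
A --p--> E
E --p--> D
D --p--> D
D --q--> A
A --p--> E
E --q--> A
A --q--> A
A --p--> E
E --p--> D
D --q--> A
A --q--> A
A --p--> E
End in state E, which is an accepting state.

accepted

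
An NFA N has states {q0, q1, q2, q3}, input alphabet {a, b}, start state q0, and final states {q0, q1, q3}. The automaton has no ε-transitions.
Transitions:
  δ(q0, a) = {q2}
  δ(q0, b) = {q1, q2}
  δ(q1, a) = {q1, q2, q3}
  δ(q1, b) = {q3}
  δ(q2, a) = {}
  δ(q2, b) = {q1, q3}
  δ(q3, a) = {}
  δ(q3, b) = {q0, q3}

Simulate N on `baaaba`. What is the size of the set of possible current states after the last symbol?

Start: {q0}
read b: {q1, q2}
read a: {q1, q2, q3}
read a: {q1, q2, q3}
read a: {q1, q2, q3}
read b: {q0, q1, q3}
read a: {q1, q2, q3}
Final reachable set {q1, q2, q3} has 3 states.

3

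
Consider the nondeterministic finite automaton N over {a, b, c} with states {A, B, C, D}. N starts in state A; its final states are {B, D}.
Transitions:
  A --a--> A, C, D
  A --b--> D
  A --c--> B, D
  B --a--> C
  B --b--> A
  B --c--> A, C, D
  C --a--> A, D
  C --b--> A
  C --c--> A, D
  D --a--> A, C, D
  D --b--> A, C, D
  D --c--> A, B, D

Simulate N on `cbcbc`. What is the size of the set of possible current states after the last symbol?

3

Start: {A}
read c: {B, D}
read b: {A, C, D}
read c: {A, B, D}
read b: {A, C, D}
read c: {A, B, D}
Final reachable set {A, B, D} has 3 states.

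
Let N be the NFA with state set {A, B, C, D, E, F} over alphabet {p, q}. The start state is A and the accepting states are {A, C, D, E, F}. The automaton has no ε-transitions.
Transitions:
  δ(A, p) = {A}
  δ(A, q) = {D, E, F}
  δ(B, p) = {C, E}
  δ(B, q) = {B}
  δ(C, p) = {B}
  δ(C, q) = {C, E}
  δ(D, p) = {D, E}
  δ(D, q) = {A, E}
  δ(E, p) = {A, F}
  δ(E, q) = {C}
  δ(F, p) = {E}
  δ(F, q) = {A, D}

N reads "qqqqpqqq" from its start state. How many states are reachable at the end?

Start: {A}
read q: {D, E, F}
read q: {A, C, D, E}
read q: {A, C, D, E, F}
read q: {A, C, D, E, F}
read p: {A, B, D, E, F}
read q: {A, B, C, D, E, F}
read q: {A, B, C, D, E, F}
read q: {A, B, C, D, E, F}
Final reachable set {A, B, C, D, E, F} has 6 states.

6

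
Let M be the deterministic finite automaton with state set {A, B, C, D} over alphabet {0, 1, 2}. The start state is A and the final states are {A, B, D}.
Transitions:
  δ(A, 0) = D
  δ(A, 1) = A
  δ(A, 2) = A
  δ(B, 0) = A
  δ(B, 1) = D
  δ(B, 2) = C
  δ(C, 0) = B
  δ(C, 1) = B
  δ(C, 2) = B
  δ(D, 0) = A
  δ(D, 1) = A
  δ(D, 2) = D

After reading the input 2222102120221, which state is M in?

A --2--> A
A --2--> A
A --2--> A
A --2--> A
A --1--> A
A --0--> D
D --2--> D
D --1--> A
A --2--> A
A --0--> D
D --2--> D
D --2--> D
D --1--> A

A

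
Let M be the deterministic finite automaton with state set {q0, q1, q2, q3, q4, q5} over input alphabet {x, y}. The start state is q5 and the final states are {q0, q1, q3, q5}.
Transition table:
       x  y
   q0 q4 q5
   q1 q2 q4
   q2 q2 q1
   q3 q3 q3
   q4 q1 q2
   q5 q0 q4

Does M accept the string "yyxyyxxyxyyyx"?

rejected

q5 --y--> q4
q4 --y--> q2
q2 --x--> q2
q2 --y--> q1
q1 --y--> q4
q4 --x--> q1
q1 --x--> q2
q2 --y--> q1
q1 --x--> q2
q2 --y--> q1
q1 --y--> q4
q4 --y--> q2
q2 --x--> q2
End in state q2, which is not an accepting state.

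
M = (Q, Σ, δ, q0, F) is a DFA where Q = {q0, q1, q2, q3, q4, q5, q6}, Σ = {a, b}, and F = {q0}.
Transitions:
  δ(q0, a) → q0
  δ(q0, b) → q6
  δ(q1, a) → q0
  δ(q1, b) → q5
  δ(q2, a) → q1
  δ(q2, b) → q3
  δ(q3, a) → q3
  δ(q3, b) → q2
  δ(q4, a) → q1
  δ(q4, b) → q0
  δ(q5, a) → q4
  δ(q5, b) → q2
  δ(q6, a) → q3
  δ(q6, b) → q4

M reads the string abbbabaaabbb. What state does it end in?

q0 --a--> q0
q0 --b--> q6
q6 --b--> q4
q4 --b--> q0
q0 --a--> q0
q0 --b--> q6
q6 --a--> q3
q3 --a--> q3
q3 --a--> q3
q3 --b--> q2
q2 --b--> q3
q3 --b--> q2

q2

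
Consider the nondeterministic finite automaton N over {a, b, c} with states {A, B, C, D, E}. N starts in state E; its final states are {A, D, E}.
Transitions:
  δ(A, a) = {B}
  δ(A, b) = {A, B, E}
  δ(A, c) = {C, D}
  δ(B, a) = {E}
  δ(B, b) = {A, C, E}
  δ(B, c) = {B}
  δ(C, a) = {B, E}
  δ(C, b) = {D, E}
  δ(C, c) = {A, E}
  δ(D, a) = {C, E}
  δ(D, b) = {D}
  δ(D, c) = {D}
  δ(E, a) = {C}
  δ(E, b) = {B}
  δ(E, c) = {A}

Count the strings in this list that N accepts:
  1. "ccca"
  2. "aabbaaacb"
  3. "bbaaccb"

"ccca": accepted
"aabbaaacb": accepted
"bbaaccb": accepted

3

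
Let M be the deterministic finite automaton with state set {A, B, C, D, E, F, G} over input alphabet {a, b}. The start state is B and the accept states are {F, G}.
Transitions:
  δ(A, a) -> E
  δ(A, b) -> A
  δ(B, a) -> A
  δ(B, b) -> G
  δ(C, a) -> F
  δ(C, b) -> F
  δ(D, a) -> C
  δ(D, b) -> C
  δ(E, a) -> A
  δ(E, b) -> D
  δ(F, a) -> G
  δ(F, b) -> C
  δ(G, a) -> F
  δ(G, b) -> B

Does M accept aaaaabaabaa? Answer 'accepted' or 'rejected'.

rejected

B --a--> A
A --a--> E
E --a--> A
A --a--> E
E --a--> A
A --b--> A
A --a--> E
E --a--> A
A --b--> A
A --a--> E
E --a--> A
End in state A, which is not an accepting state.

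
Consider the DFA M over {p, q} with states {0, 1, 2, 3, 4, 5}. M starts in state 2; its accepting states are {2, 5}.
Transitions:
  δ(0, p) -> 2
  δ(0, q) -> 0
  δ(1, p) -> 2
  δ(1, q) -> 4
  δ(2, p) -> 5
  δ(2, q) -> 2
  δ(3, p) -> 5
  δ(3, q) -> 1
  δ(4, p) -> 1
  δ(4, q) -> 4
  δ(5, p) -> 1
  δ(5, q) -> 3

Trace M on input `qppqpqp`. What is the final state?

1

2 --q--> 2
2 --p--> 5
5 --p--> 1
1 --q--> 4
4 --p--> 1
1 --q--> 4
4 --p--> 1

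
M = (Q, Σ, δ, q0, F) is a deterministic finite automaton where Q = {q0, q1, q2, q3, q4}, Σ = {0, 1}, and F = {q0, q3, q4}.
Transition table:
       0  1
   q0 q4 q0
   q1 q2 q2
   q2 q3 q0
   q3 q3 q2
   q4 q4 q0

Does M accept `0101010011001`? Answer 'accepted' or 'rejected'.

accepted

q0 --0--> q4
q4 --1--> q0
q0 --0--> q4
q4 --1--> q0
q0 --0--> q4
q4 --1--> q0
q0 --0--> q4
q4 --0--> q4
q4 --1--> q0
q0 --1--> q0
q0 --0--> q4
q4 --0--> q4
q4 --1--> q0
End in state q0, which is an accepting state.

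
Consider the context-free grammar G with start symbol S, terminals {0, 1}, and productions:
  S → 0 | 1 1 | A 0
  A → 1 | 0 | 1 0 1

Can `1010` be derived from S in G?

yes

S ⇒ A0 ⇒ 1010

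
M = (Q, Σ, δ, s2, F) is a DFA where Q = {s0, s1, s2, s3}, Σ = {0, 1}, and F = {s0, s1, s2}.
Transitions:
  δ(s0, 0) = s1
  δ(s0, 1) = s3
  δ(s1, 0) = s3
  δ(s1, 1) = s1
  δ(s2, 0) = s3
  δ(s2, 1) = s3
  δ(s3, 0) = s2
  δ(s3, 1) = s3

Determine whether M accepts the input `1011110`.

s2 --1--> s3
s3 --0--> s2
s2 --1--> s3
s3 --1--> s3
s3 --1--> s3
s3 --1--> s3
s3 --0--> s2
End in state s2, which is an accepting state.

accepted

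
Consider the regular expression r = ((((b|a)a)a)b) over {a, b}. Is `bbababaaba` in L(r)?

no

No split of bbababaaba into u·v has (((b|a)a)a) matching u and b matching v.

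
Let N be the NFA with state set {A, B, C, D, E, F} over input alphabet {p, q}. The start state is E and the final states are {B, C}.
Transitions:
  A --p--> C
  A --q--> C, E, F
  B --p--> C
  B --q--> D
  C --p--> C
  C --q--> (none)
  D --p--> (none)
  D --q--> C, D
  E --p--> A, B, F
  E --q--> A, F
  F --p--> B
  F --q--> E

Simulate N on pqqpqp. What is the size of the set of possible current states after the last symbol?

4

Start: {E}
read p: {A, B, F}
read q: {C, D, E, F}
read q: {A, C, D, E, F}
read p: {A, B, C, F}
read q: {C, D, E, F}
read p: {A, B, C, F}
Final reachable set {A, B, C, F} has 4 states.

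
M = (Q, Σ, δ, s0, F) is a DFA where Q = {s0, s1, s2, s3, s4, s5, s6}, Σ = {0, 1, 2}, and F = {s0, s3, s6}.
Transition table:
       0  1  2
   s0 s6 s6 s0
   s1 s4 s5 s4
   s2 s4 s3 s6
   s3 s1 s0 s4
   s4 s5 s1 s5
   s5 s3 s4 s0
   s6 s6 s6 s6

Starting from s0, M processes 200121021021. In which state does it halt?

s0 --2--> s0
s0 --0--> s6
s6 --0--> s6
s6 --1--> s6
s6 --2--> s6
s6 --1--> s6
s6 --0--> s6
s6 --2--> s6
s6 --1--> s6
s6 --0--> s6
s6 --2--> s6
s6 --1--> s6

s6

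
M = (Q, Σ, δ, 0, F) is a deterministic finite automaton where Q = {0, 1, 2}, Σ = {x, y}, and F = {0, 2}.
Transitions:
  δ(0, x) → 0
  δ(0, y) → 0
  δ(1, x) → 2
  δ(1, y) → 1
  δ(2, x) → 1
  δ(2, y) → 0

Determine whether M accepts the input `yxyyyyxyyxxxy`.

0 --y--> 0
0 --x--> 0
0 --y--> 0
0 --y--> 0
0 --y--> 0
0 --y--> 0
0 --x--> 0
0 --y--> 0
0 --y--> 0
0 --x--> 0
0 --x--> 0
0 --x--> 0
0 --y--> 0
End in state 0, which is an accepting state.

accepted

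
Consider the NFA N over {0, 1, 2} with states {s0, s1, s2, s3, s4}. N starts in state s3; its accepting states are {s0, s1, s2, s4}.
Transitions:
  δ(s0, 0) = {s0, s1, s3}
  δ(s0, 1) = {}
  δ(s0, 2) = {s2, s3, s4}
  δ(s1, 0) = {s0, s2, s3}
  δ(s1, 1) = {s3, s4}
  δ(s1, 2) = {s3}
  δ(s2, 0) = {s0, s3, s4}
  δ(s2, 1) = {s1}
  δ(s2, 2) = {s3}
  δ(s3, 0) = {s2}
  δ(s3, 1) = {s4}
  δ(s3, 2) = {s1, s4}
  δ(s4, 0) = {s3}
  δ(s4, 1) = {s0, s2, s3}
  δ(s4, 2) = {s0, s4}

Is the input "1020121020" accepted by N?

Start: {s3}
read 1: {s4}
read 0: {s3}
read 2: {s1, s4}
read 0: {s0, s2, s3}
read 1: {s1, s4}
read 2: {s0, s3, s4}
read 1: {s0, s2, s3, s4}
read 0: {s0, s1, s2, s3, s4}
read 2: {s0, s1, s2, s3, s4}
read 0: {s0, s1, s2, s3, s4}
Reachable ∩ accepting = {s0, s1, s2, s4} — nonempty.

accepted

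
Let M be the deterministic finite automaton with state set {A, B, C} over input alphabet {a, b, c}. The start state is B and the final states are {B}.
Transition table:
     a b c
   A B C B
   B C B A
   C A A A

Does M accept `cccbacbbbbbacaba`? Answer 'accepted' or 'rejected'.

B --c--> A
A --c--> B
B --c--> A
A --b--> C
C --a--> A
A --c--> B
B --b--> B
B --b--> B
B --b--> B
B --b--> B
B --b--> B
B --a--> C
C --c--> A
A --a--> B
B --b--> B
B --a--> C
End in state C, which is not an accepting state.

rejected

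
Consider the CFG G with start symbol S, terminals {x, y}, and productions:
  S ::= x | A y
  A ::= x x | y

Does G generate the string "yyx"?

no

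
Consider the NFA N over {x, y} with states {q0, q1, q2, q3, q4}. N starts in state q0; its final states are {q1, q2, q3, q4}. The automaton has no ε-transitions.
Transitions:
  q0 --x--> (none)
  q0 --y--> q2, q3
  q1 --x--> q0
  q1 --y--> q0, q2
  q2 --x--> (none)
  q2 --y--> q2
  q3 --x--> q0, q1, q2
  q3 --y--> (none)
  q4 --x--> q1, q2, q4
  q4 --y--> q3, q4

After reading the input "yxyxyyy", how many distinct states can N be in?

Start: {q0}
read y: {q2, q3}
read x: {q0, q1, q2}
read y: {q0, q2, q3}
read x: {q0, q1, q2}
read y: {q0, q2, q3}
read y: {q2, q3}
read y: {q2}
Final reachable set {q2} has 1 state.

1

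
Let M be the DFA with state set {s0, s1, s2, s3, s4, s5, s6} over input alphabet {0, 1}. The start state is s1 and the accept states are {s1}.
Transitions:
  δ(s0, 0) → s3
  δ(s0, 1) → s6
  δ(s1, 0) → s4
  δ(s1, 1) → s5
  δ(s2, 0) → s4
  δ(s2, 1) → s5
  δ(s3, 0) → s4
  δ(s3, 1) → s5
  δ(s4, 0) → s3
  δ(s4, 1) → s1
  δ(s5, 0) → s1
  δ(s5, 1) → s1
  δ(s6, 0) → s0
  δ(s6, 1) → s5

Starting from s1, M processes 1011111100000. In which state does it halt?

s4

s1 --1--> s5
s5 --0--> s1
s1 --1--> s5
s5 --1--> s1
s1 --1--> s5
s5 --1--> s1
s1 --1--> s5
s5 --1--> s1
s1 --0--> s4
s4 --0--> s3
s3 --0--> s4
s4 --0--> s3
s3 --0--> s4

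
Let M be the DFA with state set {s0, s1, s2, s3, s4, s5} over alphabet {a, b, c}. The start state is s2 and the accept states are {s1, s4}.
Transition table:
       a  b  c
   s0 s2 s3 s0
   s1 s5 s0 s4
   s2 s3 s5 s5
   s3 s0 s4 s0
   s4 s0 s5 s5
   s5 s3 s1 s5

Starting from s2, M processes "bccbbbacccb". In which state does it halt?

s3

s2 --b--> s5
s5 --c--> s5
s5 --c--> s5
s5 --b--> s1
s1 --b--> s0
s0 --b--> s3
s3 --a--> s0
s0 --c--> s0
s0 --c--> s0
s0 --c--> s0
s0 --b--> s3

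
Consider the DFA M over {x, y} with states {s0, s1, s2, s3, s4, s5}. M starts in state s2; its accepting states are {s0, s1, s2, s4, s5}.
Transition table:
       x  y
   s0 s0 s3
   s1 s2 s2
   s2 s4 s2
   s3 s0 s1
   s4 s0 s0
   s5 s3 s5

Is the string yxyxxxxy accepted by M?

rejected

s2 --y--> s2
s2 --x--> s4
s4 --y--> s0
s0 --x--> s0
s0 --x--> s0
s0 --x--> s0
s0 --x--> s0
s0 --y--> s3
End in state s3, which is not an accepting state.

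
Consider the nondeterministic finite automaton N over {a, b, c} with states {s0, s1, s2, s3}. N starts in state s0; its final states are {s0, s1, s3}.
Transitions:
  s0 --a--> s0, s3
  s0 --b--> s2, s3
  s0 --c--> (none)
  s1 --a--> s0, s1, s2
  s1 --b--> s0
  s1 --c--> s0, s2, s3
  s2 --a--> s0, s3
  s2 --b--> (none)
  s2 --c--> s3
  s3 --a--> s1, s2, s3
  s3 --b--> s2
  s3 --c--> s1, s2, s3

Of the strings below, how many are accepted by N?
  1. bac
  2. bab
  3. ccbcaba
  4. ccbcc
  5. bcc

3

bac: accepted
bab: accepted
ccbcaba: rejected
ccbcc: rejected
bcc: accepted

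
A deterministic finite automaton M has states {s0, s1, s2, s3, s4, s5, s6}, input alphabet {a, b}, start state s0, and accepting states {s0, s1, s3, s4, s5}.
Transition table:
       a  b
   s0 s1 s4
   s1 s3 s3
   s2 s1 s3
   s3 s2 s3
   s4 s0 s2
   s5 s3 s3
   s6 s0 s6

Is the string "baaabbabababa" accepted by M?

s0 --b--> s4
s4 --a--> s0
s0 --a--> s1
s1 --a--> s3
s3 --b--> s3
s3 --b--> s3
s3 --a--> s2
s2 --b--> s3
s3 --a--> s2
s2 --b--> s3
s3 --a--> s2
s2 --b--> s3
s3 --a--> s2
End in state s2, which is not an accepting state.

rejected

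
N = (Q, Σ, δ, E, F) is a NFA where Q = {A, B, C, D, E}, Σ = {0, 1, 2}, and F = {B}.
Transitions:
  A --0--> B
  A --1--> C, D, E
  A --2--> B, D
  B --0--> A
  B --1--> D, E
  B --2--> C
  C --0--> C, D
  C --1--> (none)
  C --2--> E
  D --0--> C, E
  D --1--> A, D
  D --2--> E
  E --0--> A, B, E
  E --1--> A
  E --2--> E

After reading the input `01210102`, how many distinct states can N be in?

4

Start: {E}
read 0: {A, B, E}
read 1: {A, C, D, E}
read 2: {B, D, E}
read 1: {A, D, E}
read 0: {A, B, C, E}
read 1: {A, C, D, E}
read 0: {A, B, C, D, E}
read 2: {B, C, D, E}
Final reachable set {B, C, D, E} has 4 states.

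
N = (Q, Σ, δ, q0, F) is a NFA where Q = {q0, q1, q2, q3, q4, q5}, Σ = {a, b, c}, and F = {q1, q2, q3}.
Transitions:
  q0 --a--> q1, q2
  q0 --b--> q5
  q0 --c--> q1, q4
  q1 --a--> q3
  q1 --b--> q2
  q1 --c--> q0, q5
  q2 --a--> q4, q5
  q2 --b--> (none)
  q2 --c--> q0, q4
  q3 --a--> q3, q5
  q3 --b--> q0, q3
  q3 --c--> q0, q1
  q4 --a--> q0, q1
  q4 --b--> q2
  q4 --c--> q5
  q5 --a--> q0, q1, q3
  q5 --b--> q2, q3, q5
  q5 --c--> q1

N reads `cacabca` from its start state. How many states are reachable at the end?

4

Start: {q0}
read c: {q1, q4}
read a: {q0, q1, q3}
read c: {q0, q1, q4, q5}
read a: {q0, q1, q2, q3}
read b: {q0, q2, q3, q5}
read c: {q0, q1, q4}
read a: {q0, q1, q2, q3}
Final reachable set {q0, q1, q2, q3} has 4 states.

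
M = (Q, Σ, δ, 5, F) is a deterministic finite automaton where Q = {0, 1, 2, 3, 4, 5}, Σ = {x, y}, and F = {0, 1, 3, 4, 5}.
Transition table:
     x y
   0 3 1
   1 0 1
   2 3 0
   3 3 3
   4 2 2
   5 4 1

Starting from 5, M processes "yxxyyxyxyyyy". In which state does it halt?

5 --y--> 1
1 --x--> 0
0 --x--> 3
3 --y--> 3
3 --y--> 3
3 --x--> 3
3 --y--> 3
3 --x--> 3
3 --y--> 3
3 --y--> 3
3 --y--> 3
3 --y--> 3

3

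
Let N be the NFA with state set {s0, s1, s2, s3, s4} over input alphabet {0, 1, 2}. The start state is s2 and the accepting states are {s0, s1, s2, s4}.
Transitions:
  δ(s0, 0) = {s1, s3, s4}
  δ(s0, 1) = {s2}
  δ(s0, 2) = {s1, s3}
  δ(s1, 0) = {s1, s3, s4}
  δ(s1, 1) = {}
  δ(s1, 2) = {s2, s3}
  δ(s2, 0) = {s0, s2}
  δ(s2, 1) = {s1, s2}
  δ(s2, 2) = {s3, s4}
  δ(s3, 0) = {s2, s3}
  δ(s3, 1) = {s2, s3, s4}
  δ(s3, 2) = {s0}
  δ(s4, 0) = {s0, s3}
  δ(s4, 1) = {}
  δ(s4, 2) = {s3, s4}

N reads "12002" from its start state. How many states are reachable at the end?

5

Start: {s2}
read 1: {s1, s2}
read 2: {s2, s3, s4}
read 0: {s0, s2, s3}
read 0: {s0, s1, s2, s3, s4}
read 2: {s0, s1, s2, s3, s4}
Final reachable set {s0, s1, s2, s3, s4} has 5 states.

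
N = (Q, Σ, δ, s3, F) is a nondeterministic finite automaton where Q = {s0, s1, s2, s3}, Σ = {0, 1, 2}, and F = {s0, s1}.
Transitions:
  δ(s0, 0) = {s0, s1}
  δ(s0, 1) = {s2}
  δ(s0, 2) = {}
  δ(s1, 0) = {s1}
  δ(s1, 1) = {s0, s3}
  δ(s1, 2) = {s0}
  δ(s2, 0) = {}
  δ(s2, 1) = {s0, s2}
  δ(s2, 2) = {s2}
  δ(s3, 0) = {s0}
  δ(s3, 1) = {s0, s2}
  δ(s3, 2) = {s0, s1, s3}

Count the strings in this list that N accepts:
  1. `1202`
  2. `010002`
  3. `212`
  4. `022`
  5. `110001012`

`1202`: rejected
`010002`: rejected
`212`: accepted
`022`: rejected
`110001012`: accepted

2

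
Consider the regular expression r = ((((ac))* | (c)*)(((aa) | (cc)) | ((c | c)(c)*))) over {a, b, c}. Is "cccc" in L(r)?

Split as ε·cccc: (((ac))*|(c)*) matches ε and (((aa)|(cc))|((c|c)(c)*)) matches cccc.

yes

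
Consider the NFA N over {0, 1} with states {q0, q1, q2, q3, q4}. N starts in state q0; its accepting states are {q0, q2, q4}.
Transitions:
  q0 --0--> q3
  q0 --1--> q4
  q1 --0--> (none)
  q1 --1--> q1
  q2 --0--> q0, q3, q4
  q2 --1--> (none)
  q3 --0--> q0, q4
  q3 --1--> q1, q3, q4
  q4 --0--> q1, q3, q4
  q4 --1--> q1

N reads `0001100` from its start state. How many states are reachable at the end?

Start: {q0}
read 0: {q3}
read 0: {q0, q4}
read 0: {q1, q3, q4}
read 1: {q1, q3, q4}
read 1: {q1, q3, q4}
read 0: {q0, q1, q3, q4}
read 0: {q0, q1, q3, q4}
Final reachable set {q0, q1, q3, q4} has 4 states.

4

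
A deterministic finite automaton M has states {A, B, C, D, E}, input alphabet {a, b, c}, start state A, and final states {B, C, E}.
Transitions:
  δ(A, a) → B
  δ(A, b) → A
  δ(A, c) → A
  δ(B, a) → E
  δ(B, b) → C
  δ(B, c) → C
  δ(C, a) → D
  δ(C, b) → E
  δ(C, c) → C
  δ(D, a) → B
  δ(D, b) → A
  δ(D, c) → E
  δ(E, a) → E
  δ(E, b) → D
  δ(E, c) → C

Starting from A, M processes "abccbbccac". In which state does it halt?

A --a--> B
B --b--> C
C --c--> C
C --c--> C
C --b--> E
E --b--> D
D --c--> E
E --c--> C
C --a--> D
D --c--> E

E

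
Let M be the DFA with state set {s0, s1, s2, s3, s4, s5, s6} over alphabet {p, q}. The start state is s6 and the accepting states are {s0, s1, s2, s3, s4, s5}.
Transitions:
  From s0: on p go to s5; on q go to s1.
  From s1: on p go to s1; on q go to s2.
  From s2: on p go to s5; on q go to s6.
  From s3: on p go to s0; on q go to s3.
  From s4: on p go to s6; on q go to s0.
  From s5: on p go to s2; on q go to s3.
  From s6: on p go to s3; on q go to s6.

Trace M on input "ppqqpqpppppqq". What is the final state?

s6 --p--> s3
s3 --p--> s0
s0 --q--> s1
s1 --q--> s2
s2 --p--> s5
s5 --q--> s3
s3 --p--> s0
s0 --p--> s5
s5 --p--> s2
s2 --p--> s5
s5 --p--> s2
s2 --q--> s6
s6 --q--> s6

s6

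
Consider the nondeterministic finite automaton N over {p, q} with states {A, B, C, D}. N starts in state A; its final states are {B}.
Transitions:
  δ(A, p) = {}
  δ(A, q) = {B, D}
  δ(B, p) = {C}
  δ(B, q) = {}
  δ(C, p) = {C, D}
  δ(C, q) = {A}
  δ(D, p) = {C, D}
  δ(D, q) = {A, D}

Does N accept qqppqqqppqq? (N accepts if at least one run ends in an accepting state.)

accepted

Start: {A}
read q: {B, D}
read q: {A, D}
read p: {C, D}
read p: {C, D}
read q: {A, D}
read q: {A, B, D}
read q: {A, B, D}
read p: {C, D}
read p: {C, D}
read q: {A, D}
read q: {A, B, D}
Reachable ∩ accepting = {B} — nonempty.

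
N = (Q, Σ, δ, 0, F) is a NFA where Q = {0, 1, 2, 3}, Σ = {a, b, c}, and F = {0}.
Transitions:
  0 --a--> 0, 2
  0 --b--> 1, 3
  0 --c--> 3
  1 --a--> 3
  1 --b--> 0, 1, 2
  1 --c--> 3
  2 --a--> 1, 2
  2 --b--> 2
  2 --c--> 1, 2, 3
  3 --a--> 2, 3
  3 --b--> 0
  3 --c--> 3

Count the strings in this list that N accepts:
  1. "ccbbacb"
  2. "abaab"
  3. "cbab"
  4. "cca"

2

"ccbbacb": accepted
"abaab": accepted
"cbab": rejected
"cca": rejected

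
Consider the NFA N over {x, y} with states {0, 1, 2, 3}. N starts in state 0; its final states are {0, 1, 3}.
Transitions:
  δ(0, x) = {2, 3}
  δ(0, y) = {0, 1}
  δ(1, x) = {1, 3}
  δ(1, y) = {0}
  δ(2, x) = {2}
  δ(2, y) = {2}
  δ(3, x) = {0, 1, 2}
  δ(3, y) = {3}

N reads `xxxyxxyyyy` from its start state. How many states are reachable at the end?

4

Start: {0}
read x: {2, 3}
read x: {0, 1, 2}
read x: {1, 2, 3}
read y: {0, 2, 3}
read x: {0, 1, 2, 3}
read x: {0, 1, 2, 3}
read y: {0, 1, 2, 3}
read y: {0, 1, 2, 3}
read y: {0, 1, 2, 3}
read y: {0, 1, 2, 3}
Final reachable set {0, 1, 2, 3} has 4 states.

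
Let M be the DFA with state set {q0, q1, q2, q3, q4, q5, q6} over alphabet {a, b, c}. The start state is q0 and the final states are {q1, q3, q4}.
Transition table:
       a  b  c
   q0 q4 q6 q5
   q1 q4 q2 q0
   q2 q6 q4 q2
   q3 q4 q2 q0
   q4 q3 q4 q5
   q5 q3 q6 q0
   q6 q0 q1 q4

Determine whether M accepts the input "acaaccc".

rejected

q0 --a--> q4
q4 --c--> q5
q5 --a--> q3
q3 --a--> q4
q4 --c--> q5
q5 --c--> q0
q0 --c--> q5
End in state q5, which is not an accepting state.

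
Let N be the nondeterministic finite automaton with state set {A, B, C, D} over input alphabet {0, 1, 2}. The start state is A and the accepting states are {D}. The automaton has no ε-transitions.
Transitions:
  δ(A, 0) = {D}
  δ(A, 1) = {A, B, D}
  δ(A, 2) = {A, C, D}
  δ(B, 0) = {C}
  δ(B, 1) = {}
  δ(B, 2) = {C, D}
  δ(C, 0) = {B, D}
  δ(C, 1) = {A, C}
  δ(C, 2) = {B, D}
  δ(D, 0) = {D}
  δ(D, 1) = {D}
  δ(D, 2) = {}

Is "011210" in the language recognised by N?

rejected

Start: {A}
read 0: {D}
read 1: {D}
read 1: {D}
read 2: {}
The reachable set is empty and stays empty for the remaining 2 symbols.
Reachable ∩ accepting = {} — empty.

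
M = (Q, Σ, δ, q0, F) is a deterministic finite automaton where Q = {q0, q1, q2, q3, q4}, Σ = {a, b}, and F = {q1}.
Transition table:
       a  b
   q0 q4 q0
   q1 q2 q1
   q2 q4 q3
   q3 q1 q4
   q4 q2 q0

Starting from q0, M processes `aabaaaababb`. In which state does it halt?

q1

q0 --a--> q4
q4 --a--> q2
q2 --b--> q3
q3 --a--> q1
q1 --a--> q2
q2 --a--> q4
q4 --a--> q2
q2 --b--> q3
q3 --a--> q1
q1 --b--> q1
q1 --b--> q1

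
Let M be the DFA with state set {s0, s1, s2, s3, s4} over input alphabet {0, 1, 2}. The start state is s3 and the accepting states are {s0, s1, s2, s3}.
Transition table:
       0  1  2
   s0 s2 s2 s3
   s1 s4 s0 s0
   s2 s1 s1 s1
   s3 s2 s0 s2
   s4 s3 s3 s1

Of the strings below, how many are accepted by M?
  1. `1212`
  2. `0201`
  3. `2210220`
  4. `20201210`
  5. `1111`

`1212`: accepted
`0201`: accepted
`2210220`: accepted
`20201210`: accepted
`1111`: accepted

5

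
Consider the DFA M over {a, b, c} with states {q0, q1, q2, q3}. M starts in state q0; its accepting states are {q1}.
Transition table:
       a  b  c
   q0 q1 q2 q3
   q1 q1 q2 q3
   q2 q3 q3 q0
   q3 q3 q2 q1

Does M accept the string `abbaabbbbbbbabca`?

accepted

q0 --a--> q1
q1 --b--> q2
q2 --b--> q3
q3 --a--> q3
q3 --a--> q3
q3 --b--> q2
q2 --b--> q3
q3 --b--> q2
q2 --b--> q3
q3 --b--> q2
q2 --b--> q3
q3 --b--> q2
q2 --a--> q3
q3 --b--> q2
q2 --c--> q0
q0 --a--> q1
End in state q1, which is an accepting state.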